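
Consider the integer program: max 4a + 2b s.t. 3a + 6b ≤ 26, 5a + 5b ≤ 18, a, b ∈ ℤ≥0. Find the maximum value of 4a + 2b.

(a,b)=(3,0) is feasible, giving 12.
(a,b)=(2,1) is feasible, giving 10.
(a,b)=(2,0) is feasible, giving 8.
Maximum is 12 at (a,b)=(3,0).

12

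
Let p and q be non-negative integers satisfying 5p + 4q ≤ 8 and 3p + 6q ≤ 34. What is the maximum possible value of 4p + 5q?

(p,q)=(0,2): 5·0+4·2=8≤8, 3·0+6·2=12≤34, objective 10.
(p,q)=(0,1): 5·0+4·1=4≤8, 3·0+6·1=6≤34, objective 5.
No feasible integer point exceeds 10.

10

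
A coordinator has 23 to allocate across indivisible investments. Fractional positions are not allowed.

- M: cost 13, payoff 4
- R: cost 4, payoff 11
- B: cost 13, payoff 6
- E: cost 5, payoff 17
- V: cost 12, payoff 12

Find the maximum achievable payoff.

Take R, E, and V: cost 4 + 5 + 12 = 21 ≤ 23, payoff 11 + 17 + 12 = 40.
No other feasible combination does better.

40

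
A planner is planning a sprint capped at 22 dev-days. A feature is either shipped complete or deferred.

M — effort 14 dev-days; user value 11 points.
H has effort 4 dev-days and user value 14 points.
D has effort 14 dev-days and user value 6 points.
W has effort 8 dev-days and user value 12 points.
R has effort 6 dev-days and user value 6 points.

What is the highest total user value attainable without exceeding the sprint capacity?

Allowing fractional choices, the relaxed optimum would be about 35.1, but features are indivisible.
H + W: effort 4 + 8 = 12 ≤ 22, user value 14 + 12 = 26.
M + H: effort 14 + 4 = 18 ≤ 22, user value 11 + 14 = 25.
H + W + R: effort 4 + 8 + 6 = 18 ≤ 22, user value 14 + 12 + 6 = 32.
Best is H, W, and R with total user value 32.

32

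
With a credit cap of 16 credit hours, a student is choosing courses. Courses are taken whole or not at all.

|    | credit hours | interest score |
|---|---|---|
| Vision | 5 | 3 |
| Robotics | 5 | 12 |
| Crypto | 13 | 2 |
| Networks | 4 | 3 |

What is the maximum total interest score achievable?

Take Vision, Robotics, and Networks: credit hours 5 + 5 + 4 = 14 ≤ 16, interest score 3 + 12 + 3 = 18.
No other feasible combination does better.

18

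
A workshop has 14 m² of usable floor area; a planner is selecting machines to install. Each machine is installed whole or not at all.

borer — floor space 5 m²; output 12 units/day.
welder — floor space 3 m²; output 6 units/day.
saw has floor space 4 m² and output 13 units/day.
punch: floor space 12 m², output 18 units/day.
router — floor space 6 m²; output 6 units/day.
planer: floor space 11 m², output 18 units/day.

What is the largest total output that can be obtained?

welder + saw + router: floor space 3 + 4 + 6 = 13 ≤ 14, output 6 + 13 + 6 = 25.
borer + welder + saw: floor space 5 + 3 + 4 = 12 ≤ 14, output 12 + 6 + 13 = 31.
borer + saw: floor space 5 + 4 = 9 ≤ 14, output 12 + 13 = 25.
Best is borer, welder, and saw with total output 31.

31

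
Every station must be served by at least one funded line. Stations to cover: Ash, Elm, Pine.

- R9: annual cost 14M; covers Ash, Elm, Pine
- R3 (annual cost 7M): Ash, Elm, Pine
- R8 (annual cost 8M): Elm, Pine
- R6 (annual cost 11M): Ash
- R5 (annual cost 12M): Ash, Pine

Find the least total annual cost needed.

7

R3 alone covers Ash, Elm, Pine — every station.
Total annual cost: 7.
No cover costs less than 7.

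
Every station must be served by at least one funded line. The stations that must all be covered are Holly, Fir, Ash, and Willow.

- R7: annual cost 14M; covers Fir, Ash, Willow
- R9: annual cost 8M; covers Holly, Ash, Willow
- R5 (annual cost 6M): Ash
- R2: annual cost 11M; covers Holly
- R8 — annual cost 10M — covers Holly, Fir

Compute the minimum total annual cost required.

Choose R9 and R8: together they cover Holly, Fir, Ash, Willow — every station.
Total annual cost: 8 + 10 = 18.
No cover costs less than 18.

18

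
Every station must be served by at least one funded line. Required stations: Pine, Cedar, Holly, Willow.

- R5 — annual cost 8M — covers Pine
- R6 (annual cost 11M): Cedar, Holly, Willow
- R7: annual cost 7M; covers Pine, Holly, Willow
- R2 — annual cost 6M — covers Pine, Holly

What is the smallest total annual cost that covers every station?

The greedy cost-per-new-station heuristic would pick R7 and R6 for 18, but a cheaper cover exists.
Choose R6 and R2: together they cover Pine, Cedar, Holly, Willow — every station.
Total annual cost: 11 + 6 = 17.
No cover costs less than 17.

17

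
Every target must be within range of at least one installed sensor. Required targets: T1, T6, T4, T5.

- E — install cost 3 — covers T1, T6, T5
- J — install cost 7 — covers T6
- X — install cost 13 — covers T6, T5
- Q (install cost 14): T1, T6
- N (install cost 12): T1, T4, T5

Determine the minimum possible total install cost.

Choose E and N: together they cover T1, T6, T4, T5 — every target.
Total install cost: 3 + 12 = 15.
No cover costs less than 15.

15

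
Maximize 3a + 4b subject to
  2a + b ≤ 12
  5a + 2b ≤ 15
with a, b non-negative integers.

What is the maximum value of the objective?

The continuous relaxation peaks at (0, 7.5) with value 30.00; rounding to a feasible lattice point costs some objective.
(a,b)=(0,7): 2·0+1·7=7≤12, 5·0+2·7=14≤15, objective 28.
(a,b)=(0,6): 2·0+1·6=6≤12, 5·0+2·6=12≤15, objective 24.
Maximum is 28 at (a,b)=(0,7).

28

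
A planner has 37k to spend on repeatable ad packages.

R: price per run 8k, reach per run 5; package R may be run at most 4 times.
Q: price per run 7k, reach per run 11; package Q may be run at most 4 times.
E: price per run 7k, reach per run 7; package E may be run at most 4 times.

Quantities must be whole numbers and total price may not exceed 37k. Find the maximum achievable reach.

51

Q has the best ratio (11/7); taking only Q gives at most 4×11 = 44 (stopped by the supply cap of 4).
Mixing does better — 4×Q and 1×E: price 35 ≤ 37, reach 4·11 + 1·7 = 51.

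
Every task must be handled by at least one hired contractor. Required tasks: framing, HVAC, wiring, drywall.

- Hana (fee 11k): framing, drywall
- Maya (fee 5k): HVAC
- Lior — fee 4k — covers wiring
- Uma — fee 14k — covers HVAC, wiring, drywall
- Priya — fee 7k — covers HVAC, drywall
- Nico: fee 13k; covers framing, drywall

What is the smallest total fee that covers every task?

The greedy cost-per-new-task heuristic would pick Priya, Lior, and Hana for 22, but a cheaper cover exists.
Choose Hana, Maya, and Lior: together they cover framing, HVAC, wiring, drywall — every task.
Total fee: 11 + 5 + 4 = 20.
No cover costs less than 20.

20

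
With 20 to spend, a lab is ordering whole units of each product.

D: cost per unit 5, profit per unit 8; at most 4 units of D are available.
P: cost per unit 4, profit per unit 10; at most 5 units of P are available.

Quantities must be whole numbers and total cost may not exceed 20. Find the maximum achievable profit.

Take 5×P: cost 20 ≤ 20, profit 5·10 = 50.
P has the best ratio (10/4) and is taken to its limit of 5; remaining capacity is filled optimally with the others.

50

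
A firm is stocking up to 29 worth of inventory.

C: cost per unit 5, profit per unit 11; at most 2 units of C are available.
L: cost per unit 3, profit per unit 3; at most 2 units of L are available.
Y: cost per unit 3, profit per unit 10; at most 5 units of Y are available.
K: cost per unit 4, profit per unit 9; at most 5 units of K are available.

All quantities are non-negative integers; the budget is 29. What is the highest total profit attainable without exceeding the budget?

81

Y has the best ratio (10/3); taking only Y gives at most 5×10 = 50 (stopped by the supply cap of 5).
Mixing does better — 2×C, 5×Y, and 1×K: cost 29 ≤ 29, profit 2·11 + 5·10 + 1·9 = 81.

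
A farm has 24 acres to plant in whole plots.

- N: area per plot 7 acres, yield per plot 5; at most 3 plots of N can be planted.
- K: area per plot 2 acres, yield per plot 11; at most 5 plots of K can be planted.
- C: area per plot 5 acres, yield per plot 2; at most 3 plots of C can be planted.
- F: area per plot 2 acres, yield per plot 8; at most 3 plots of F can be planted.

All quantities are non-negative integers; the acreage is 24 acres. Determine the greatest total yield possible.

Take 1×N, 5×K, and 3×F: area 23 ≤ 24, yield 1·5 + 5·11 + 3·8 = 84.
K has the best ratio (11/2) and is taken to its limit of 5; remaining capacity is filled optimally with the others.

84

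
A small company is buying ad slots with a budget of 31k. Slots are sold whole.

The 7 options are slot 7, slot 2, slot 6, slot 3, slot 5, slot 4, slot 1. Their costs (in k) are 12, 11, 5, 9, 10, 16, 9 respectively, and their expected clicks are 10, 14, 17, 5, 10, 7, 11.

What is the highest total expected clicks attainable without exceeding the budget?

Take slot 2, slot 6, and slot 1: cost 11 + 5 + 9 = 25 ≤ 31, expected clicks 14 + 17 + 11 = 42.
No other feasible combination does better.

42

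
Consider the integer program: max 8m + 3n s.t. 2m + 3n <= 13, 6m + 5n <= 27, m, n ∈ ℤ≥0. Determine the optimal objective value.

32

The continuous relaxation peaks at (4.5, 0) with value 36.00; rounding to a feasible lattice point costs some objective.
(m,n)=(4,0): 2·4+3·0=8≤13, 6·4+5·0=24≤27, objective 32.
(m,n)=(3,1): 2·3+3·1=9≤13, 6·3+5·1=23≤27, objective 27.
(m,n)=(3,0): 2·3+3·0=6≤13, 6·3+5·0=18≤27, objective 24.
No feasible integer point exceeds 32.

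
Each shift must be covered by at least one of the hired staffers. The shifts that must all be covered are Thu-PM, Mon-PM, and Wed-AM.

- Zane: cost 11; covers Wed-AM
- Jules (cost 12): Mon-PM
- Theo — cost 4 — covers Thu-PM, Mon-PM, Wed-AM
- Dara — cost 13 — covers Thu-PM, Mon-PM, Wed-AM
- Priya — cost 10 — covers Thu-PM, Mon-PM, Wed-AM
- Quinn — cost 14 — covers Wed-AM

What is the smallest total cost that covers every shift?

4

Theo alone covers Thu-PM, Mon-PM, Wed-AM — every shift.
Total cost: 4.
No cover costs less than 4.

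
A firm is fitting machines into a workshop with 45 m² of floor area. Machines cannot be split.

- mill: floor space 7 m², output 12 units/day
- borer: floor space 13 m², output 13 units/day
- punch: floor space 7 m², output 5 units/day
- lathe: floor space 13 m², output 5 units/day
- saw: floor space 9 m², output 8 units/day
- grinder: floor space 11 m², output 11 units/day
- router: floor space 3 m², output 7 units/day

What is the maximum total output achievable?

This is an integer program with binary decision variables.
Allowing fractional choices, the relaxed optimum would be about 52.4, but machines are indivisible.
mill + borer + punch + grinder + router: floor space 7 + 13 + 7 + 11 + 3 = 41 ≤ 45, output 12 + 13 + 5 + 11 + 7 = 48.
mill + borer + saw + grinder + router: floor space 7 + 13 + 9 + 11 + 3 = 43 ≤ 45, output 12 + 13 + 8 + 11 + 7 = 51.
Best is mill, borer, saw, grinder, and router with total output 51.

51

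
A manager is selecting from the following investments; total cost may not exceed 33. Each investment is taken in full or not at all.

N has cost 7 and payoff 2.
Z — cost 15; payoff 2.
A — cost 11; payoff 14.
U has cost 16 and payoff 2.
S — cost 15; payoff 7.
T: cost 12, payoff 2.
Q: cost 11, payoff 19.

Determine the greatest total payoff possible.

35

Allowing fractional choices, the relaxed optimum would be about 38.1, but investments are indivisible.
A + Q: cost 11 + 11 = 22 ≤ 33, payoff 14 + 19 = 33.
N + S + Q: cost 7 + 15 + 11 = 33 ≤ 33, payoff 2 + 7 + 19 = 28.
N + A + Q: cost 7 + 11 + 11 = 29 ≤ 33, payoff 2 + 14 + 19 = 35.
Best is N, A, and Q with total payoff 35.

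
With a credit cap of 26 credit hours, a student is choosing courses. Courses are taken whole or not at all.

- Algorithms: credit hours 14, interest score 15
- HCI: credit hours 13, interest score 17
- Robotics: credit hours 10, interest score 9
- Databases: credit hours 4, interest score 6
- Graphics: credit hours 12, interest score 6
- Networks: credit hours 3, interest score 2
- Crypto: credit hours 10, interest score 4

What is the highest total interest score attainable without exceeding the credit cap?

Allowing fractional choices, the relaxed optimum would be about 32.6, but courses are indivisible.
HCI + Databases + Networks: credit hours 13 + 4 + 3 = 20 ≤ 26, interest score 17 + 6 + 2 = 25.
HCI + Robotics: credit hours 13 + 10 = 23 ≤ 26, interest score 17 + 9 = 26.
HCI + Robotics + Networks: credit hours 13 + 10 + 3 = 26 ≤ 26, interest score 17 + 9 + 2 = 28.
Best is HCI, Robotics, and Networks with total interest score 28.

28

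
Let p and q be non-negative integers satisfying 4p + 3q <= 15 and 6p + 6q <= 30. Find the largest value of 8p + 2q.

26

Relaxing integrality, the LP optimum is 30.00 at (p,q) = (3.75, 0), which is not an integer point.
(p,q)=(3,1): 4·3+3·1=15≤15, 6·3+6·1=24≤30, objective 26.
(p,q)=(3,0): 4·3+3·0=12≤15, 6·3+6·0=18≤30, objective 24.
(p,q)=(2,2): 4·2+3·2=14≤15, 6·2+6·2=24≤30, objective 20.
Maximum is 26 at (p,q)=(3,1).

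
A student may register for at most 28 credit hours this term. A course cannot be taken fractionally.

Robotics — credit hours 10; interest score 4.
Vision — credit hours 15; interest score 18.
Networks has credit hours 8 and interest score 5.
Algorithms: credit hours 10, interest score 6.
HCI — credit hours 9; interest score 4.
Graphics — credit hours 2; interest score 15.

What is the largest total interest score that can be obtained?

39

Treat it as a binary knapsack problem.
Take Vision, Algorithms, and Graphics: credit hours 15 + 10 + 2 = 27 ≤ 28, interest score 18 + 6 + 15 = 39.
No other feasible combination does better.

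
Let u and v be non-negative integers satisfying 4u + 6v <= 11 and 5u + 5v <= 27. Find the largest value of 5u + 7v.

12

Relaxing integrality, the LP optimum is 13.75 at (u,v) = (2.75, 0), which is not an integer point.
(u,v)=(1,1) is feasible, giving 12.
(u,v)=(2,0) is feasible, giving 10.
(u,v)=(0,1) is feasible, giving 7.
(u,v)=(1,0) is feasible, giving 5.
Maximum is 12 at (u,v)=(1,1).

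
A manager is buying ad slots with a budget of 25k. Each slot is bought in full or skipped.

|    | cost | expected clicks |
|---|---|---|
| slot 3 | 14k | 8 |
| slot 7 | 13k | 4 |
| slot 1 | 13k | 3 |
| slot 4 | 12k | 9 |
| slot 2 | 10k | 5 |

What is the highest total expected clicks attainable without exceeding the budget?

slot 4 + slot 2: cost 12 + 10 = 22 ≤ 25, expected clicks 9 + 5 = 14.
slot 3 + slot 2: cost 14 + 10 = 24 ≤ 25, expected clicks 8 + 5 = 13.
slot 7 + slot 4: cost 13 + 12 = 25 ≤ 25, expected clicks 4 + 9 = 13.
Best is slot 4 and slot 2 with total expected clicks 14.

14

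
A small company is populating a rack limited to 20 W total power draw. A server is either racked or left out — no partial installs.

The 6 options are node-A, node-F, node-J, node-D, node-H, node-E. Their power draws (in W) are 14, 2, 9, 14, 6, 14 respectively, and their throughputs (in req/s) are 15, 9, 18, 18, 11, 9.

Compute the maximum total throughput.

node-J + node-H: power draw 9 + 6 = 15 ≤ 20, throughput 18 + 11 = 29.
node-F + node-J + node-H: power draw 2 + 9 + 6 = 17 ≤ 20, throughput 9 + 18 + 11 = 38.
Best is node-F, node-J, and node-H with total throughput 38.

38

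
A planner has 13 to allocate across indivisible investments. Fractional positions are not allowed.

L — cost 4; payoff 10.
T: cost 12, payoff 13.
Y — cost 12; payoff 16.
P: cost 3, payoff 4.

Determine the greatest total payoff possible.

16

This is a 0-1 knapsack instance.
Allowing fractional choices, the relaxed optimum would be about 22.0, but investments are indivisible.
L + P: cost 4 + 3 = 7 ≤ 13, payoff 10 + 4 = 14.
Y: cost 12 ≤ 13, payoff 16.
Best is Y with total payoff 16.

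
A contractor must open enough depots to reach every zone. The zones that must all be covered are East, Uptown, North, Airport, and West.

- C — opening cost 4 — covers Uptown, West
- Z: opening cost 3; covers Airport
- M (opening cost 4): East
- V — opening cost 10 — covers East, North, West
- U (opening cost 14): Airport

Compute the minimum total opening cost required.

17

This is a weighted set-cover instance.
The greedy cost-per-new-zone heuristic would pick C, Z, M, and V for 21, but a cheaper cover exists.
Choose C, Z, and V: together they cover East, Uptown, North, Airport, West — every zone.
Total opening cost: 4 + 3 + 10 = 17.
No cover costs less than 17.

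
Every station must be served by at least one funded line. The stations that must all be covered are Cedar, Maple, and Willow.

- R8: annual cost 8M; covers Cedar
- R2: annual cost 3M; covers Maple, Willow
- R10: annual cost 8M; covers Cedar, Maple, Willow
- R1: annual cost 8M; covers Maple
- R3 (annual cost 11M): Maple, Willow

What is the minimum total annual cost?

R10 alone covers Cedar, Maple, Willow — every station.
Total annual cost: 8.

8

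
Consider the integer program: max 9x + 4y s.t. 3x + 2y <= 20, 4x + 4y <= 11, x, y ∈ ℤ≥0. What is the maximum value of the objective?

(x,y)=(2,0): 3·2+2·0=6≤20, 4·2+4·0=8≤11, objective 18.
(x,y)=(1,1): 3·1+2·1=5≤20, 4·1+4·1=8≤11, objective 13.
(x,y)=(1,0): 3·1+2·0=3≤20, 4·1+4·0=4≤11, objective 9.
No feasible integer point exceeds 18.

18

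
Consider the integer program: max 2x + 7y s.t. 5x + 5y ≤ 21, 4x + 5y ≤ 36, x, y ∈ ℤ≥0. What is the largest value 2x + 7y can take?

The continuous relaxation peaks at (0, 4.2) with value 29.40; rounding to a feasible lattice point costs some objective.
(x,y)=(0,4): 5·0+5·4=20≤21, 4·0+5·4=20≤36, objective 28.
(x,y)=(1,3): 5·1+5·3=20≤21, 4·1+5·3=19≤36, objective 23.
(x,y)=(0,3): 5·0+5·3=15≤21, 4·0+5·3=15≤36, objective 21.
Maximum is 28 at (x,y)=(0,4).

28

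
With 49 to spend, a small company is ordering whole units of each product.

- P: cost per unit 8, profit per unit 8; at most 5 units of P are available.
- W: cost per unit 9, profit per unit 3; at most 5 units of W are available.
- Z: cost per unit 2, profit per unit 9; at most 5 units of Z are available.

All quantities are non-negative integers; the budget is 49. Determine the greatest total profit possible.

This is a bounded integer knapsack.
4×P and 5×Z: cost 42 ≤ 49, profit 4·8 + 5·9 = 77.
5×P and 4×Z: cost 48 ≤ 49, profit 5·8 + 4·9 = 76.
Best is 77.

77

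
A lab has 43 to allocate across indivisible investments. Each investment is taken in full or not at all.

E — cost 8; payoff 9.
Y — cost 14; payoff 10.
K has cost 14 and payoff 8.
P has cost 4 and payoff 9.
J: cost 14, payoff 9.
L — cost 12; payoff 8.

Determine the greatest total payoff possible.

This is a 0-1 knapsack instance.
E + Y + P + J: cost 8 + 14 + 4 + 14 = 40 ≤ 43, payoff 9 + 10 + 9 + 9 = 37.
E + Y + P + L: cost 8 + 14 + 4 + 12 = 38 ≤ 43, payoff 9 + 10 + 9 + 8 = 36.
Best is E, Y, P, and J with total payoff 37.

37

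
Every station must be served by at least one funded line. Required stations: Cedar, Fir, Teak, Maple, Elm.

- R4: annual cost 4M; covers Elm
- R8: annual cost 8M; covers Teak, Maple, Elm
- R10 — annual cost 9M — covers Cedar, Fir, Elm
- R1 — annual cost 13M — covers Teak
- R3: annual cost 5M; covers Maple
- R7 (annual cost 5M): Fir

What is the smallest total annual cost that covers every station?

Choose R8 and R10: together they cover Cedar, Fir, Teak, Maple, Elm — every station.
Total annual cost: 8 + 9 = 17.
No cover costs less than 17.

17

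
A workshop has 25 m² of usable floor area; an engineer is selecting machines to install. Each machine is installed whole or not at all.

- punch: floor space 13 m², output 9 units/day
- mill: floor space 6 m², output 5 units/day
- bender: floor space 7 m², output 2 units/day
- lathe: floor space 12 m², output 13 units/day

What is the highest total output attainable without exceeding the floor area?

22

This is a 0-1 knapsack instance.
Allowing fractional choices, the relaxed optimum would be about 22.8, but machines are indivisible.
mill + bender + lathe: floor space 6 + 7 + 12 = 25 ≤ 25, output 5 + 2 + 13 = 20.
punch + lathe: floor space 13 + 12 = 25 ≤ 25, output 9 + 13 = 22.
Best is punch and lathe with total output 22.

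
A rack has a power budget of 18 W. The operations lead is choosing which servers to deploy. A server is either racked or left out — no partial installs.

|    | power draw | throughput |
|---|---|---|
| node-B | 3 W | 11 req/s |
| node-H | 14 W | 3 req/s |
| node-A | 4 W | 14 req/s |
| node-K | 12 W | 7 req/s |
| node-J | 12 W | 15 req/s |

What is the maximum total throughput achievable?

29

Allowing fractional choices, the relaxed optimum would be about 38.8, but servers are indivisible.
node-A + node-J: power draw 4 + 12 = 16 ≤ 18, throughput 14 + 15 = 29.
node-B + node-J: power draw 3 + 12 = 15 ≤ 18, throughput 11 + 15 = 26.
Best is node-A and node-J with total throughput 29.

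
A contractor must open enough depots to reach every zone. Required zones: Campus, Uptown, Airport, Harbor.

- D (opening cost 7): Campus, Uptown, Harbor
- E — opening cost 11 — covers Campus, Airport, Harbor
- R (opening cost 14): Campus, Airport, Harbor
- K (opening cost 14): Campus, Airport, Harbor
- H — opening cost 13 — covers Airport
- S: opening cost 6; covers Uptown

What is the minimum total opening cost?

17

This is an integer covering problem.
Choose E and S: together they cover Campus, Uptown, Airport, Harbor — every zone.
Total opening cost: 11 + 6 = 17.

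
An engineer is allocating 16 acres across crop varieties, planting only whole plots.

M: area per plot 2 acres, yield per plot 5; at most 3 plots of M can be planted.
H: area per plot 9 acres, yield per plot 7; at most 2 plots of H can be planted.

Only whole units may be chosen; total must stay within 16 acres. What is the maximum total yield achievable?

M has the best ratio (5/2); taking only M gives at most 3×5 = 15 (stopped by the supply cap of 3).
Mixing does better — 3×M and 1×H: area 15 ≤ 16, yield 3·5 + 1·7 = 22.

22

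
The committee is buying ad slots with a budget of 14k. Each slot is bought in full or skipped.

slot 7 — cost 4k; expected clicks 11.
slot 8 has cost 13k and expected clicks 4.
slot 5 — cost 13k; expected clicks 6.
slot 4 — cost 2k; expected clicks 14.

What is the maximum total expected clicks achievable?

25

This is a 0-1 knapsack instance.
Allowing fractional choices, the relaxed optimum would be about 28.7, but ad slots are indivisible.
slot 4: cost 2 ≤ 14, expected clicks 14.
slot 7 + slot 4: cost 4 + 2 = 6 ≤ 14, expected clicks 11 + 14 = 25.
slot 7: cost 4 ≤ 14, expected clicks 11.
Best is slot 7 and slot 4 with total expected clicks 25.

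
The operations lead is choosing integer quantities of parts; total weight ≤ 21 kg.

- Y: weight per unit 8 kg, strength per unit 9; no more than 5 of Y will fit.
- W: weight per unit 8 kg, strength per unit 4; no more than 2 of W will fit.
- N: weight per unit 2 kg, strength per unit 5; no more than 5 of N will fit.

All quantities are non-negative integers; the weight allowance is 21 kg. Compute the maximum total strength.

34

This is a bounded integer knapsack.
N has the best ratio (5/2); taking only N gives at most 5×5 = 25 (stopped by the supply cap of 5).
Mixing does better — 1×Y and 5×N: weight 18 ≤ 21, strength 1·9 + 5·5 = 34.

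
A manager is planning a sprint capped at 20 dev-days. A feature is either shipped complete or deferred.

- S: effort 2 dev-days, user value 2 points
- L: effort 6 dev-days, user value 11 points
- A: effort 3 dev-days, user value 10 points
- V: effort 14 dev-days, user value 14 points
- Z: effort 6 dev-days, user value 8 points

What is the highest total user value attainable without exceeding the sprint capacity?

31

S + L + A + Z: effort 2 + 6 + 3 + 6 = 17 ≤ 20, user value 2 + 11 + 10 + 8 = 31.
S + A + V: effort 2 + 3 + 14 = 19 ≤ 20, user value 2 + 10 + 14 = 26.
L + A + Z: effort 6 + 3 + 6 = 15 ≤ 20, user value 11 + 10 + 8 = 29.
Best is S, L, A, and Z with total user value 31.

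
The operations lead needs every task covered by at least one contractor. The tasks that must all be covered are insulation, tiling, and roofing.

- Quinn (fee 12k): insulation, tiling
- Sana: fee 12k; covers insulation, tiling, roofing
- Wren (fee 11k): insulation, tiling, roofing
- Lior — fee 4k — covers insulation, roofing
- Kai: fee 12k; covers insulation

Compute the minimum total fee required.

11

The greedy cost-per-new-task heuristic would pick Lior and Wren for 15, but a cheaper cover exists.
Wren alone covers insulation, tiling, roofing — every task.
Total fee: 11.
No cover costs less than 11.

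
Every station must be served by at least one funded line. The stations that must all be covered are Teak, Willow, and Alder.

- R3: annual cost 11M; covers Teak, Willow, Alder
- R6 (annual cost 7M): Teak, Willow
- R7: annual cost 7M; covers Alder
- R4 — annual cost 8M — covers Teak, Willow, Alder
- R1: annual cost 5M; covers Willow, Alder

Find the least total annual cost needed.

This is an integer covering problem.
R4 alone covers Teak, Willow, Alder — every station.
Total annual cost: 8.

8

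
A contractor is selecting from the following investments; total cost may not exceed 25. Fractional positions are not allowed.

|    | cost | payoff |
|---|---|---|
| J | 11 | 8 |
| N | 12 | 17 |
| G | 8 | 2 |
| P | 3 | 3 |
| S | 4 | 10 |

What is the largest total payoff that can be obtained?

Allowing fractional choices, the relaxed optimum would be about 34.4, but investments are indivisible.
N + P + S: cost 12 + 3 + 4 = 19 ≤ 25, payoff 17 + 3 + 10 = 30.
N + G + S: cost 12 + 8 + 4 = 24 ≤ 25, payoff 17 + 2 + 10 = 29.
N + S: cost 12 + 4 = 16 ≤ 25, payoff 17 + 10 = 27.
Best is N, P, and S with total payoff 30.

30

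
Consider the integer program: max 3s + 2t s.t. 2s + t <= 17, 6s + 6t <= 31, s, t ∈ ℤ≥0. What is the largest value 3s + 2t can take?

The continuous relaxation peaks at (5.17, 0) with value 15.50; rounding to a feasible lattice point costs some objective.
(s,t)=(5,0): 2·5+1·0=10≤17, 6·5+6·0=30≤31, objective 15.
(s,t)=(4,1): 2·4+1·1=9≤17, 6·4+6·1=30≤31, objective 14.
(s,t)=(4,0): 2·4+1·0=8≤17, 6·4+6·0=24≤31, objective 12.
Maximum is 15 at (s,t)=(5,0).

15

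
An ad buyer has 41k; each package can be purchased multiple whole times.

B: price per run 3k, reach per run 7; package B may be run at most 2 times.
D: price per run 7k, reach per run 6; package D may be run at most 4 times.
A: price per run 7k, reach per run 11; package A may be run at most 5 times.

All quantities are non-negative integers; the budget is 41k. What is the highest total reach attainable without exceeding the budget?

This is a bounded integer knapsack.
B has the best ratio (7/3); taking only B gives at most 2×7 = 14 (stopped by the supply cap of 2).
Mixing does better — 2×B and 5×A: price 41 ≤ 41, reach 2·7 + 5·11 = 69.

69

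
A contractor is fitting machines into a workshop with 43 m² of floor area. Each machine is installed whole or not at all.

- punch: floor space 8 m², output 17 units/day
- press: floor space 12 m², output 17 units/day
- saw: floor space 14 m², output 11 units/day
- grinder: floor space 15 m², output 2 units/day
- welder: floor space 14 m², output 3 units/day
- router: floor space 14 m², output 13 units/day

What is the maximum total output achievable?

This is a 0-1 knapsack instance.
Allowing fractional choices, the relaxed optimum would be about 54.1, but machines are indivisible.
punch + press + router: floor space 8 + 12 + 14 = 34 ≤ 43, output 17 + 17 + 13 = 47.
punch + press + saw: floor space 8 + 12 + 14 = 34 ≤ 43, output 17 + 17 + 11 = 45.
punch + saw + router: floor space 8 + 14 + 14 = 36 ≤ 43, output 17 + 11 + 13 = 41.
Best is punch, press, and router with total output 47.

47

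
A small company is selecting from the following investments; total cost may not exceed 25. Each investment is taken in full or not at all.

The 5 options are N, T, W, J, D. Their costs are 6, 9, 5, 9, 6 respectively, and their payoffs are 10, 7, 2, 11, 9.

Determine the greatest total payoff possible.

N + J + D: cost 6 + 9 + 6 = 21 ≤ 25, payoff 10 + 11 + 9 = 30.
N + T + J: cost 6 + 9 + 9 = 24 ≤ 25, payoff 10 + 7 + 11 = 28.
Best is N, J, and D with total payoff 30.

30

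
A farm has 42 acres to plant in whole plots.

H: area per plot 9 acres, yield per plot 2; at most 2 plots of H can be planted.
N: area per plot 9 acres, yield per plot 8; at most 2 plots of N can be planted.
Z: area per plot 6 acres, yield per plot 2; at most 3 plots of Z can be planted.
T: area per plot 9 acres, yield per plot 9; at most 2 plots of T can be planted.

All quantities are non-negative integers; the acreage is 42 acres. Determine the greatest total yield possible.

T has the best ratio (9/9); taking only T gives at most 2×9 = 18 (stopped by the supply cap of 2).
Mixing does better — 2×N, 1×Z, and 2×T: area 42 ≤ 42, yield 2·8 + 1·2 + 2·9 = 36.

36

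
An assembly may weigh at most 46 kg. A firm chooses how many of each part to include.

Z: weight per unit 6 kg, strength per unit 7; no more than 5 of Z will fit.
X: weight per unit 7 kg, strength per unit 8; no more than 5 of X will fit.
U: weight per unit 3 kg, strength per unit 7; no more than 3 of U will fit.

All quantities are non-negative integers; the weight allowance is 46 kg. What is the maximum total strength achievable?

64

This is a bounded integer knapsack.
5×Z, 1×X, and 3×U: weight 46 ≤ 46, strength 5·7 + 1·8 + 3·7 = 64.
5×X and 3×U: weight 44 ≤ 46, strength 5·8 + 3·7 = 61.
Best is 64.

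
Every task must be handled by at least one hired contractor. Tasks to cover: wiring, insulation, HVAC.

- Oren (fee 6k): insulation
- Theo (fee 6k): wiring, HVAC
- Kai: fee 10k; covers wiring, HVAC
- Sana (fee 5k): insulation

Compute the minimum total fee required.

Choose Theo and Sana: together they cover wiring, insulation, HVAC — every task.
Total fee: 6 + 5 = 11.
No cover costs less than 11.

11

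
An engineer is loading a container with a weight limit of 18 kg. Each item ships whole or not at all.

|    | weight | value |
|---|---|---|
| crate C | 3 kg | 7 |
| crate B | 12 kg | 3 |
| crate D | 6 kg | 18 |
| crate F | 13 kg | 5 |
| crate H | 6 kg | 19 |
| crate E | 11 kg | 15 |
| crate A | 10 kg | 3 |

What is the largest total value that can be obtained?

44

Allowing fractional choices, the relaxed optimum would be about 48.1, but items are indivisible.
crate H + crate E: weight 6 + 11 = 17 ≤ 18, value 19 + 15 = 34.
crate C + crate D + crate H: weight 3 + 6 + 6 = 15 ≤ 18, value 7 + 18 + 19 = 44.
crate D + crate H: weight 6 + 6 = 12 ≤ 18, value 18 + 19 = 37.
Best is crate C, crate D, and crate H with total value 44.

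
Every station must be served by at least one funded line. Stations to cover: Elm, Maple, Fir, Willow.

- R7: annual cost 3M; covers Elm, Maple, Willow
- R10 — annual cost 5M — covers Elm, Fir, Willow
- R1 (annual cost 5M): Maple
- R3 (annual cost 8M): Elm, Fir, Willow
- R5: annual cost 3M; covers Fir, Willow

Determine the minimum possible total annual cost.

Choose R7 and R5: together they cover Elm, Maple, Fir, Willow — every station.
Total annual cost: 3 + 3 = 6.
No cover costs less than 6.

6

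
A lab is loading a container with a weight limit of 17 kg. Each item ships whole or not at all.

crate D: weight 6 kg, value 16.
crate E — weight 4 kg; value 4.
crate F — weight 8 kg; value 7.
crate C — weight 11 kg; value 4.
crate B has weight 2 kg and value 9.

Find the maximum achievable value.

This is an integer program with binary decision variables.
crate D + crate F + crate B: weight 6 + 8 + 2 = 16 ≤ 17, value 16 + 7 + 9 = 32.
crate D + crate E + crate B: weight 6 + 4 + 2 = 12 ≤ 17, value 16 + 4 + 9 = 29.
crate D + crate B: weight 6 + 2 = 8 ≤ 17, value 16 + 9 = 25.
Best is crate D, crate F, and crate B with total value 32.

32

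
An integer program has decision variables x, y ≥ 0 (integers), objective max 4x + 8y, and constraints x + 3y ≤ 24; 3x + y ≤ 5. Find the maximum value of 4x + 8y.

(x,y)=(0,5): 1·0+3·5=15≤24, 3·0+1·5=5≤5, objective 40.
(x,y)=(0,4): 1·0+3·4=12≤24, 3·0+1·4=4≤5, objective 32.
The best lattice point is (0,5), giving 40.

40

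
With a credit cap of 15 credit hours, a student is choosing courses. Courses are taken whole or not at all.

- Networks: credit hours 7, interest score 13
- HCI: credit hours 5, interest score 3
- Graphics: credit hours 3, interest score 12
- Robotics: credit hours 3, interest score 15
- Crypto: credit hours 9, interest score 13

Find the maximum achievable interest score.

40

Take Networks, Graphics, and Robotics: credit hours 7 + 3 + 3 = 13 ≤ 15, interest score 13 + 12 + 15 = 40.
No feasible combination exceeds this.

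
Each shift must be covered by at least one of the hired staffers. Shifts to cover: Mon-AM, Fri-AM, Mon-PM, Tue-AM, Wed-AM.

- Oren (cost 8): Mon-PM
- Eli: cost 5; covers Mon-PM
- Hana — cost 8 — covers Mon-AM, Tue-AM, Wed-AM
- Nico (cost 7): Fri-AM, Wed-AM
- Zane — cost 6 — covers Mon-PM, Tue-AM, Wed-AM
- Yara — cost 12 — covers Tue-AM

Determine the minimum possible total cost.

20

The greedy cost-per-new-shift heuristic would pick Zane, Nico, and Hana for 21, but a cheaper cover exists.
Choose Eli, Hana, and Nico: together they cover Mon-AM, Fri-AM, Mon-PM, Tue-AM, Wed-AM — every shift.
Total cost: 5 + 8 + 7 = 20.
No cover costs less than 20.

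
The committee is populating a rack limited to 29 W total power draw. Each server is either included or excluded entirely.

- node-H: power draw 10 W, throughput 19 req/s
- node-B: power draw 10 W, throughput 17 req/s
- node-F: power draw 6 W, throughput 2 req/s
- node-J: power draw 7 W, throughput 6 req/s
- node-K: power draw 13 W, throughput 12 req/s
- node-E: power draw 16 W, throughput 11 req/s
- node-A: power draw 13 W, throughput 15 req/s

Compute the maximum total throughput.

This is a 0-1 knapsack instance.
Allowing fractional choices, the relaxed optimum would be about 46.4, but servers are indivisible.
node-H + node-B: power draw 10 + 10 = 20 ≤ 29, throughput 19 + 17 = 36.
node-H + node-B + node-J: power draw 10 + 10 + 7 = 27 ≤ 29, throughput 19 + 17 + 6 = 42.
node-H + node-B + node-F: power draw 10 + 10 + 6 = 26 ≤ 29, throughput 19 + 17 + 2 = 38.
Best is node-H, node-B, and node-J with total throughput 42.

42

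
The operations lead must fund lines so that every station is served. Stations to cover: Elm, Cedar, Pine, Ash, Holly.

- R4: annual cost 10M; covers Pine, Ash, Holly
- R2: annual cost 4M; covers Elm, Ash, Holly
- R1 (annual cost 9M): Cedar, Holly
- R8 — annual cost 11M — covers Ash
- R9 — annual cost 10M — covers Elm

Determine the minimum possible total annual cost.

23

Choose R4, R2, and R1: together they cover Elm, Cedar, Pine, Ash, Holly — every station.
Total annual cost: 10 + 4 + 9 = 23.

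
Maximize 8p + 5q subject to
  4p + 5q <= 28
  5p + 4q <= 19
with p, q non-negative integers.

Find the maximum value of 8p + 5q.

29

(p,q)=(3,1): 4·3+5·1=17≤28, 5·3+4·1=19≤19, objective 29.
(p,q)=(2,2): 4·2+5·2=18≤28, 5·2+4·2=18≤19, objective 26.
Maximum is 29 at (p,q)=(3,1).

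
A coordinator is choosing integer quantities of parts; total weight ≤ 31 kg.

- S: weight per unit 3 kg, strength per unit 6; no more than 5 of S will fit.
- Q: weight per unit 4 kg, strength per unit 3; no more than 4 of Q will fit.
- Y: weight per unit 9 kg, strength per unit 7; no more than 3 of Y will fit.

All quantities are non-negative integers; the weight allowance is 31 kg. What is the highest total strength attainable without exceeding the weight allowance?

S has the best ratio (6/3); taking only S gives at most 5×6 = 30 (stopped by the supply cap of 5).
Mixing does better — 5×S and 4×Q: weight 31 ≤ 31, strength 5·6 + 4·3 = 42.

42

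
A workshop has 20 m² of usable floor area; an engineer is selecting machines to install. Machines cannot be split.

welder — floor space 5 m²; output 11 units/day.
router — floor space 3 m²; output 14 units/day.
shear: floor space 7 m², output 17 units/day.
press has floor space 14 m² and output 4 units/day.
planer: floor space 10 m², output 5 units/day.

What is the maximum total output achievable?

Allowing fractional choices, the relaxed optimum would be about 44.5, but machines are indivisible.
router + shear: floor space 3 + 7 = 10 ≤ 20, output 14 + 17 = 31.
router + shear + planer: floor space 3 + 7 + 10 = 20 ≤ 20, output 14 + 17 + 5 = 36.
welder + router + shear: floor space 5 + 3 + 7 = 15 ≤ 20, output 11 + 14 + 17 = 42.
Best is welder, router, and shear with total output 42.

42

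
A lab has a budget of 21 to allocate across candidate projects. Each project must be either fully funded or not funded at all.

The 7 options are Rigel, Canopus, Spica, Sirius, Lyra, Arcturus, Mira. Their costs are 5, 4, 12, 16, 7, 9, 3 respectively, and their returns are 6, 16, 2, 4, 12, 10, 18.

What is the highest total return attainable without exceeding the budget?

52

Rigel + Canopus + Lyra + Mira: cost 5 + 4 + 7 + 3 = 19 ≤ 21, return 6 + 16 + 12 + 18 = 52.
Canopus + Lyra + Mira: cost 4 + 7 + 3 = 14 ≤ 21, return 16 + 12 + 18 = 46.
Rigel + Canopus + Arcturus + Mira: cost 5 + 4 + 9 + 3 = 21 ≤ 21, return 6 + 16 + 10 + 18 = 50.
Best is Rigel, Canopus, Lyra, and Mira with total return 52.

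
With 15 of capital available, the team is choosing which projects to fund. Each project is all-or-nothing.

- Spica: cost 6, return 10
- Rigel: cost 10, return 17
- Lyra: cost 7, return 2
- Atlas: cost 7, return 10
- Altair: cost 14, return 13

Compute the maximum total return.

Allowing fractional choices, the relaxed optimum would be about 25.3, but projects are indivisible.
Spica + Atlas: cost 6 + 7 = 13 ≤ 15, return 10 + 10 = 20.
Rigel: cost 10 ≤ 15, return 17.
Best is Spica and Atlas with total return 20.

20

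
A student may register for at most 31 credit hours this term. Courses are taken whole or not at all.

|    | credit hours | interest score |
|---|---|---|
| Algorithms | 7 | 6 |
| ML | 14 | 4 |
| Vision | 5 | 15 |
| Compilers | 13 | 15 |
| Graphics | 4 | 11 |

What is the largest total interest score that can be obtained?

Algorithms + Vision + Compilers + Graphics: credit hours 7 + 5 + 13 + 4 = 29 ≤ 31, interest score 6 + 15 + 15 + 11 = 47.
Vision + Compilers + Graphics: credit hours 5 + 13 + 4 = 22 ≤ 31, interest score 15 + 15 + 11 = 41.
Best is Algorithms, Vision, Compilers, and Graphics with total interest score 47.

47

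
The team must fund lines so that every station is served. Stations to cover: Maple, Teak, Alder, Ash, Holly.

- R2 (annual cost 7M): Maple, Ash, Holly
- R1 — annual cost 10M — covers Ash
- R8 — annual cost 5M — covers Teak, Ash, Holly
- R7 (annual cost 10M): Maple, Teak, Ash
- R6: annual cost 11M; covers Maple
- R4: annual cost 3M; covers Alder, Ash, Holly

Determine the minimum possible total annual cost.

13

The greedy cost-per-new-station heuristic would pick R4, R8, and R2 for 15, but a cheaper cover exists.
Choose R7 and R4: together they cover Maple, Teak, Alder, Ash, Holly — every station.
Total annual cost: 10 + 3 = 13.
No cover costs less than 13.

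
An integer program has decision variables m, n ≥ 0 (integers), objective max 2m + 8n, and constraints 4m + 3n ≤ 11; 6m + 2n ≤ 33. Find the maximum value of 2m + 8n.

24

(m,n)=(0,3): 4·0+3·3=9≤11, 6·0+2·3=6≤33, objective 24.
(m,n)=(1,2): 4·1+3·2=10≤11, 6·1+2·2=10≤33, objective 18.
(m,n)=(0,2): 4·0+3·2=6≤11, 6·0+2·2=4≤33, objective 16.
The best lattice point is (0,3), giving 24.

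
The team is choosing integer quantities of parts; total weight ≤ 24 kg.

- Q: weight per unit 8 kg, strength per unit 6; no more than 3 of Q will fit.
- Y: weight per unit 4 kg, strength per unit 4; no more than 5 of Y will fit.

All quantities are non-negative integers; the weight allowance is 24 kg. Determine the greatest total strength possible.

Take 1×Q and 4×Y: weight 24 ≤ 24, strength 1·6 + 4·4 = 22.
No other integer combination yields more.

22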